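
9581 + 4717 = 14298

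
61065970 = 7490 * 8153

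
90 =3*30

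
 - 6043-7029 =-13072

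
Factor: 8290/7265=1658/1453 = 2^1*829^1*1453^ ( - 1)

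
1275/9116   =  1275/9116 =0.14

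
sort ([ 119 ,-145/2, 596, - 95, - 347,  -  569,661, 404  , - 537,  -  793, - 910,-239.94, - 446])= [ -910, - 793, - 569, - 537,- 446, - 347, - 239.94,  -  95, - 145/2 , 119, 404, 596,  661] 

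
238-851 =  - 613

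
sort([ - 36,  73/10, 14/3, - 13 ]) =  [ - 36,- 13, 14/3 , 73/10]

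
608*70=42560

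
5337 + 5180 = 10517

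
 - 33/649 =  - 3/59 = - 0.05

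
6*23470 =140820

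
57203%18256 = 2435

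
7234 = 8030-796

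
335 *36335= 12172225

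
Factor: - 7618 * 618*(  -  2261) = 2^2*3^1 * 7^1*13^1 * 17^1*19^1*103^1 * 293^1  =  10644616164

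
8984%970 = 254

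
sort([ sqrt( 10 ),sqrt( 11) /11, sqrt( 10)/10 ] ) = [ sqrt( 11)/11, sqrt( 10)/10, sqrt(10 )]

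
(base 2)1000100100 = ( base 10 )548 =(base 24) mk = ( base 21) 152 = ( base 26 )L2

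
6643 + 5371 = 12014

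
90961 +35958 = 126919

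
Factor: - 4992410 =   -  2^1* 5^1*37^1* 103^1*131^1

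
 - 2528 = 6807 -9335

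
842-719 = 123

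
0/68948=0=0.00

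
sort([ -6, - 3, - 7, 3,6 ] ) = [ - 7, - 6,-3, 3,6] 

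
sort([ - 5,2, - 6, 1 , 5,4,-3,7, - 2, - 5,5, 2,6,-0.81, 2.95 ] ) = [ - 6,-5, - 5,-3, - 2, -0.81,1,2,2, 2.95,4,5,5,6, 7 ] 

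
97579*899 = 87723521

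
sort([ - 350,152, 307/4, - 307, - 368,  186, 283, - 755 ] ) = [ - 755, - 368, - 350,  -  307, 307/4, 152, 186,  283 ] 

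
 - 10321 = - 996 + - 9325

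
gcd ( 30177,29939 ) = 7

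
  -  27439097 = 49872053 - 77311150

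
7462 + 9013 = 16475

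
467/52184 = 467/52184 = 0.01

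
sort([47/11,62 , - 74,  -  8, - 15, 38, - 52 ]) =[ - 74, - 52,-15, - 8, 47/11,38,62 ]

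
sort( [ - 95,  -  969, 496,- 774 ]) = [ - 969, - 774, - 95,496]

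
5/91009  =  5/91009 = 0.00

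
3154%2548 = 606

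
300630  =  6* 50105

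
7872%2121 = 1509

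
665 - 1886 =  - 1221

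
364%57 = 22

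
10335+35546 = 45881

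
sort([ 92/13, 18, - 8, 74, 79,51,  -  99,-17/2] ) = [ - 99,  -  17/2 , - 8 , 92/13, 18, 51, 74,  79 ] 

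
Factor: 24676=2^2 * 31^1*199^1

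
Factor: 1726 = 2^1 * 863^1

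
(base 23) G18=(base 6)103155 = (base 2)10000100101111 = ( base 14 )314B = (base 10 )8495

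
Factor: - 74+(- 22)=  - 96 = - 2^5*3^1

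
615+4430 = 5045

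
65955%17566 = 13257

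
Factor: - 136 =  - 2^3*17^1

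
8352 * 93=776736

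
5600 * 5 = 28000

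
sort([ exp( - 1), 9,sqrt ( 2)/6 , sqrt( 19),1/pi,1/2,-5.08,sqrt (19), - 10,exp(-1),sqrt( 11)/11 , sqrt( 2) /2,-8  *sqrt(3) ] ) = [ -8 * sqrt(3),-10,-5.08, sqrt( 2 ) /6, sqrt(11 ) /11,1/pi,exp(-1 ),exp (-1 ),1/2,sqrt( 2 )/2, sqrt( 19), sqrt( 19 ),9 ] 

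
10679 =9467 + 1212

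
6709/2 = 6709/2 = 3354.50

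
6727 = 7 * 961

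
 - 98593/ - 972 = 101 + 421/972 = 101.43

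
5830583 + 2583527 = 8414110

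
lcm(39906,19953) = 39906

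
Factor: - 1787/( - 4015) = 5^( - 1 )* 11^ ( - 1 ) * 73^( - 1) * 1787^1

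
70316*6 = 421896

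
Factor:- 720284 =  - 2^2*180071^1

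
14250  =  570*25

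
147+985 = 1132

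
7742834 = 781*9914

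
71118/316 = 35559/158 = 225.06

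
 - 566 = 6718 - 7284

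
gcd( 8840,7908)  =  4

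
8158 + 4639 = 12797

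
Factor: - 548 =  - 2^2 * 137^1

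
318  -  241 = 77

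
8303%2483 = 854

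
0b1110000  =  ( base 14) 80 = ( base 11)A2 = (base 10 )112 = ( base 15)77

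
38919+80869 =119788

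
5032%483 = 202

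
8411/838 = 8411/838 = 10.04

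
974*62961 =61324014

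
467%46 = 7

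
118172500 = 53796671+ 64375829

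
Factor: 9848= 2^3*1231^1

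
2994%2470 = 524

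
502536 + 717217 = 1219753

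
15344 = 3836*4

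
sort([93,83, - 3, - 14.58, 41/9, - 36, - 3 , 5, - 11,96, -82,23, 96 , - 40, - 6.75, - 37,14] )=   [ - 82, - 40,-37, - 36,- 14.58,- 11, - 6.75, - 3,  -  3,41/9 , 5,14, 23,83,93, 96 , 96]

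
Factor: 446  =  2^1*223^1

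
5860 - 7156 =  - 1296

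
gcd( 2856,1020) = 204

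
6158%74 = 16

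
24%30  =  24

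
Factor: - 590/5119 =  - 2^1*5^1*59^1 * 5119^ (-1)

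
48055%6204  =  4627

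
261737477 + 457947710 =719685187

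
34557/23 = 34557/23  =  1502.48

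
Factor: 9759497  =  11^2*80657^1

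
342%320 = 22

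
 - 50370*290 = -14607300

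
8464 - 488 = 7976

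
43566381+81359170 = 124925551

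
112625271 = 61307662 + 51317609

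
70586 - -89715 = 160301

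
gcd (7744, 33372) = 4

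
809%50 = 9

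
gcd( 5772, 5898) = 6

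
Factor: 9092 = 2^2*2273^1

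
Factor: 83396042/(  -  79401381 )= -2^1 *3^( - 1 )*337^1*123733^1*26467127^( - 1 )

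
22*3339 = 73458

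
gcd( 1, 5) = 1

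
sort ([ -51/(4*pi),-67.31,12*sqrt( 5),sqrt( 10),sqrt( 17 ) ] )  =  [-67.31, - 51/ ( 4* pi),sqrt( 10),sqrt( 17 ), 12*sqrt(5 ) ]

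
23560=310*76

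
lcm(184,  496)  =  11408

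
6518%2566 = 1386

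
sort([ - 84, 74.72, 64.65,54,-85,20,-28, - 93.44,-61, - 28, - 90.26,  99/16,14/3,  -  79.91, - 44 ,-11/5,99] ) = [ - 93.44,  -  90.26, - 85,  -  84 , - 79.91, - 61, - 44, - 28, - 28,  -  11/5, 14/3, 99/16,20, 54,64.65,74.72, 99] 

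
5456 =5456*1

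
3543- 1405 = 2138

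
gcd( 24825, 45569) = 1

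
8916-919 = 7997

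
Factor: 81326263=81326263^1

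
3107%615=32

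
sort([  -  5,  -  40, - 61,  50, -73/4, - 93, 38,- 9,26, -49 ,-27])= [ - 93,  -  61,  -  49,-40 ,- 27 ,  -  73/4, - 9,  -  5  ,  26,38,50]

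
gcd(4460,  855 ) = 5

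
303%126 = 51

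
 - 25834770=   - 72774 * 355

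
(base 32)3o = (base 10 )120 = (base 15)80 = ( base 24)50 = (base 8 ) 170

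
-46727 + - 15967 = - 62694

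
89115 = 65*1371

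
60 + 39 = 99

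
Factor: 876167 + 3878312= 4754479^1 = 4754479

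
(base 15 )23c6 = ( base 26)B6J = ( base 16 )1dbb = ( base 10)7611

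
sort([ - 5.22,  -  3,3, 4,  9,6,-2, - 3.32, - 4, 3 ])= [-5.22, - 4, - 3.32, -3, - 2,3,3,4 , 6,9] 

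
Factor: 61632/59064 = 2^3*3^1*23^( - 1) = 24/23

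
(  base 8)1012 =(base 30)hc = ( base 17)1DC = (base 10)522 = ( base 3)201100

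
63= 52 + 11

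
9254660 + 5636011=14890671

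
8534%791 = 624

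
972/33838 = 486/16919 = 0.03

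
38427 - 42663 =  - 4236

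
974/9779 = 974/9779 = 0.10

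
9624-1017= 8607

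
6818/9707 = 6818/9707 = 0.70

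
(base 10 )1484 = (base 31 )1gr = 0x5CC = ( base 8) 2714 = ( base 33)1bw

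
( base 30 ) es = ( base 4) 13000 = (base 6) 2024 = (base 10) 448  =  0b111000000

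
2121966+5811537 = 7933503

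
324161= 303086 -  - 21075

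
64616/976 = 8077/122 = 66.20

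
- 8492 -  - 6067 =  - 2425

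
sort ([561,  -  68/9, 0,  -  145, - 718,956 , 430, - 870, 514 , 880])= [ - 870,  -  718, - 145 , - 68/9,  0,430,514, 561,880, 956]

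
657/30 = 21+9/10 = 21.90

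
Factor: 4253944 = 2^3*17^1*31^1*1009^1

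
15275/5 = 3055 =3055.00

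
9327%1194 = 969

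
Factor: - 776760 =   -  2^3*3^1* 5^1*6473^1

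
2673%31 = 7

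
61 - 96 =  - 35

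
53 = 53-0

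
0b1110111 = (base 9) 142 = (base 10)119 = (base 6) 315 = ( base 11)a9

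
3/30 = 1/10 = 0.10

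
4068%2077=1991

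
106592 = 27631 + 78961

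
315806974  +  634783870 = 950590844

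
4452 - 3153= 1299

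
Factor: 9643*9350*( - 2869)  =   - 258674921450=-2^1*5^2*11^1*17^1 *19^1*151^1*9643^1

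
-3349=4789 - 8138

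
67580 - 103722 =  - 36142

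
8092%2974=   2144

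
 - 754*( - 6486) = 4890444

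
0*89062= 0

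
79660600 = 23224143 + 56436457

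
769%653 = 116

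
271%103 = 65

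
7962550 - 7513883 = 448667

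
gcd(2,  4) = 2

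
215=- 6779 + 6994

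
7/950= 7/950= 0.01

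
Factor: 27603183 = 3^1*499^1*18439^1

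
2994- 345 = 2649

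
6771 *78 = 528138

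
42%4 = 2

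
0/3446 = 0 = 0.00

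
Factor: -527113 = -431^1*1223^1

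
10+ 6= 16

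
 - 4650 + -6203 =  - 10853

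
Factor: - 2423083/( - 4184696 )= 2^( - 3)*13^1* 691^( - 1)*757^( - 1)* 186391^1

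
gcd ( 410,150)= 10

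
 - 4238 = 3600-7838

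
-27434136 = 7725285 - 35159421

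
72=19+53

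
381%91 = 17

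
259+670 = 929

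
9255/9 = 3085/3 = 1028.33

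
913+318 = 1231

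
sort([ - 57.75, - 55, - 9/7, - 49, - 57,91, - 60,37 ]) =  [  -  60 , - 57.75, - 57, - 55, - 49, - 9/7 , 37, 91 ]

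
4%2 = 0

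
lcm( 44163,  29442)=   88326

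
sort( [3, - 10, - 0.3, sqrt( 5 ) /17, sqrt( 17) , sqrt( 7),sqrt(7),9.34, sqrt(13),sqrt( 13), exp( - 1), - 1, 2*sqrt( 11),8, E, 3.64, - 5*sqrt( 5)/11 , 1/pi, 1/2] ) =[  -  10,  -  5 * sqrt( 5 )/11, - 1, - 0.3,sqrt( 5 )/17,1/pi,exp( - 1) , 1/2,sqrt(7 ), sqrt (7 ),  E , 3,  sqrt( 13 ),sqrt ( 13),3.64,  sqrt( 17),2 * sqrt ( 11), 8, 9.34]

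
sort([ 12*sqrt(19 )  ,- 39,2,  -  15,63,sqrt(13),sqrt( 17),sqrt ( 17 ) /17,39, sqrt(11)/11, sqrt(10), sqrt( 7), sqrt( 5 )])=[-39,  -  15,sqrt(17)/17,  sqrt( 11) /11,2, sqrt( 5),sqrt(7),sqrt(10),sqrt( 13), sqrt( 17 ),39, 12*sqrt( 19), 63]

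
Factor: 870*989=2^1*3^1*5^1*23^1 * 29^1*43^1   =  860430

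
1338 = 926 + 412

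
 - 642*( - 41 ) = 26322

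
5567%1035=392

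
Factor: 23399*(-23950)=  - 560406050 = -  2^1 * 5^2*479^1*23399^1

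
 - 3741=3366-7107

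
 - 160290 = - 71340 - 88950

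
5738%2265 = 1208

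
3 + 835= 838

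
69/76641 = 23/25547 = 0.00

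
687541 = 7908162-7220621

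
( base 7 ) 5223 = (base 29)253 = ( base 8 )3446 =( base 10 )1830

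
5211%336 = 171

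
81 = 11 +70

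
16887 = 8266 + 8621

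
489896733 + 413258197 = 903154930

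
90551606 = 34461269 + 56090337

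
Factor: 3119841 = 3^2*346649^1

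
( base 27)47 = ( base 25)4F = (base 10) 115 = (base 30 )3P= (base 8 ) 163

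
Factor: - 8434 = -2^1*4217^1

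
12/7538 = 6/3769 = 0.00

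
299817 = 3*99939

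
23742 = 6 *3957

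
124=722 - 598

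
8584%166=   118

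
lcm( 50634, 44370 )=4303890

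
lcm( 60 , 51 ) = 1020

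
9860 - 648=9212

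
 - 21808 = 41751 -63559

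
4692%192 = 84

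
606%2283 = 606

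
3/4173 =1/1391 = 0.00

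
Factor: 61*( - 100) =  - 2^2*5^2*61^1 = - 6100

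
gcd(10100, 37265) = 5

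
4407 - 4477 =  - 70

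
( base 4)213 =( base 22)1H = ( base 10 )39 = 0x27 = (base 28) 1b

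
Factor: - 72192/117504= -2^1*3^( - 2)*17^( - 1)*47^1  =  - 94/153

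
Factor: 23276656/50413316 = 2^2*13^1*31^( - 1)*47^1*2381^1*406559^(-1) = 5819164/12603329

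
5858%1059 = 563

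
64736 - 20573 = 44163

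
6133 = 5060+1073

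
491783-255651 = 236132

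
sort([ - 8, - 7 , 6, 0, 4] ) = [ - 8, - 7, 0,  4, 6]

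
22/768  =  11/384 = 0.03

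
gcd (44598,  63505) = 1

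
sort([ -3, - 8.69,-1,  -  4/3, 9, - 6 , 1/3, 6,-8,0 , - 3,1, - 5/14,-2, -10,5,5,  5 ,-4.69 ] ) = [ - 10,-8.69,- 8, - 6, -4.69,-3 , - 3,- 2 , - 4/3, - 1,-5/14,0,  1/3,  1,5, 5, 5, 6,9]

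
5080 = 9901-4821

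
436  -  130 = 306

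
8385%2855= 2675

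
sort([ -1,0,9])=[-1, 0,9] 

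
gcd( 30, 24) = 6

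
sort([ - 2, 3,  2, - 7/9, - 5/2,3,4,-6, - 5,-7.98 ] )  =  [ - 7.98 , - 6, - 5,-5/2 , - 2, -7/9,2,3, 3, 4]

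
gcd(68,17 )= 17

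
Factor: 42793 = 42793^1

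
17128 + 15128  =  32256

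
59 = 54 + 5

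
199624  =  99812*2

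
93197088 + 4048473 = 97245561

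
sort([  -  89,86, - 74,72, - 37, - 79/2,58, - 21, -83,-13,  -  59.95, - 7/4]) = [-89, - 83,  -  74, - 59.95, -79/2, - 37,-21,-13,-7/4, 58, 72,86]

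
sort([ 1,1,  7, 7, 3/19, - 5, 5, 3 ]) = [-5, 3/19,  1, 1,3, 5 , 7,7]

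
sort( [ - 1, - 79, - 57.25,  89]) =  [ - 79, - 57.25, - 1,89] 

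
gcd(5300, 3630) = 10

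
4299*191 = 821109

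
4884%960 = 84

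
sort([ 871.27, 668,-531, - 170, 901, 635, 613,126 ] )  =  [ - 531,- 170,126, 613, 635 , 668,871.27,  901]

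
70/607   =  70/607  =  0.12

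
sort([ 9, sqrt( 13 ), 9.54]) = [ sqrt(13), 9,9.54] 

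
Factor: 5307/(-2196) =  - 2^(-2 )*3^( - 1)*29^1= - 29/12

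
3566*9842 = 35096572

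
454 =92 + 362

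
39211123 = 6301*6223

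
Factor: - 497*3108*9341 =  - 14428818516= -2^2*3^1*7^2*37^1*71^1*9341^1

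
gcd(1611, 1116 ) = 9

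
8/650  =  4/325 = 0.01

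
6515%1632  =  1619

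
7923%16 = 3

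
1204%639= 565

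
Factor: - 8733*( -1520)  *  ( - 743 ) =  - 9862700880 = - 2^4*3^1*5^1 * 19^1*41^1*71^1*743^1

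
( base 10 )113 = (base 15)78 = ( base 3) 11012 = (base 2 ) 1110001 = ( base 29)3Q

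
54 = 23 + 31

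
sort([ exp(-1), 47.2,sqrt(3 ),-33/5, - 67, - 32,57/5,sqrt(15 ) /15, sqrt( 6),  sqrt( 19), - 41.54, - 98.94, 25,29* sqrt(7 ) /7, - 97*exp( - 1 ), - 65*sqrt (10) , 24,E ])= [ - 65*sqrt(10 ),-98.94 , - 67,-41.54, - 97*exp(-1), - 32, - 33/5,  sqrt(15) /15,  exp( - 1), sqrt(3), sqrt (6),E,sqrt(19 ), 29*sqrt(7)/7, 57/5, 24,25,47.2]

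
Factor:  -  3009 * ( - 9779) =3^1*7^1 * 11^1*17^1*59^1 * 127^1 = 29425011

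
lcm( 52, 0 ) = 0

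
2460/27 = 820/9 = 91.11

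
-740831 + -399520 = -1140351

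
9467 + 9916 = 19383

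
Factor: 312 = 2^3*3^1 * 13^1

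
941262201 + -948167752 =  -  6905551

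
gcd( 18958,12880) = 2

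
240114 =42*5717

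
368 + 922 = 1290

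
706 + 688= 1394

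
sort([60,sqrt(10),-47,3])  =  [-47,3,sqrt(10),60] 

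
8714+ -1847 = 6867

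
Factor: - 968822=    - 2^1 *484411^1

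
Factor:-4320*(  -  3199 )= 13819680 = 2^5  *  3^3*5^1*7^1*457^1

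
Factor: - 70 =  - 2^1*5^1*7^1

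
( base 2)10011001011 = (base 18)3e3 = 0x4cb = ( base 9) 1613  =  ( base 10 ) 1227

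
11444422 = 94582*121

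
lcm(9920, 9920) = 9920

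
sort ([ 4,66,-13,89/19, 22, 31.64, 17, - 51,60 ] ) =[ - 51, - 13,4 , 89/19 , 17, 22, 31.64, 60,66] 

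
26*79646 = 2070796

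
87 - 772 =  - 685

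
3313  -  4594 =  - 1281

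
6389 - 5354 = 1035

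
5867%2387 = 1093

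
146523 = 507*289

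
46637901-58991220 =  - 12353319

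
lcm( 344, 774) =3096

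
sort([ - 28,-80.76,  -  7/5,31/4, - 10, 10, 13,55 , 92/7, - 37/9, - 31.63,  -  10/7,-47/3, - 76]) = [ - 80.76, - 76, - 31.63, -28,- 47/3 , - 10, - 37/9 ,-10/7,  -  7/5, 31/4,10,13, 92/7,  55]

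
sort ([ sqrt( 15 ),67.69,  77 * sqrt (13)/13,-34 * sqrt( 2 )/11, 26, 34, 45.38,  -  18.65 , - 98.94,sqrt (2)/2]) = [-98.94, -18.65,- 34*sqrt(2)/11, sqrt( 2 )/2, sqrt( 15 ), 77 *sqrt( 13 )/13, 26,34, 45.38,  67.69 ]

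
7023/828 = 2341/276 = 8.48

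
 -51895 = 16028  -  67923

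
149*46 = 6854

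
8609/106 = 81 + 23/106 = 81.22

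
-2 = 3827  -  3829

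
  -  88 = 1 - 89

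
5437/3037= 1+2400/3037 = 1.79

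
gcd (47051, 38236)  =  1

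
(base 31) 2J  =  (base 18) 49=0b1010001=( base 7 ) 144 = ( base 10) 81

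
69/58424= 69/58424 = 0.00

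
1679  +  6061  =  7740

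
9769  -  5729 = 4040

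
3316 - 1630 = 1686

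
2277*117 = 266409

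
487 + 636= 1123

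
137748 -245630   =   - 107882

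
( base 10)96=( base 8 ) 140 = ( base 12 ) 80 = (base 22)48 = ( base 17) 5b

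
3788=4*947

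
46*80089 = 3684094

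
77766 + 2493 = 80259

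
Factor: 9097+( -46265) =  - 37168 = - 2^4*23^1 * 101^1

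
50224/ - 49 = -1025 + 1/49 = - 1024.98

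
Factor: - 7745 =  - 5^1 * 1549^1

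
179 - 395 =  - 216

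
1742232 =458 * 3804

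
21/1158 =7/386 = 0.02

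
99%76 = 23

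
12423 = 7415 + 5008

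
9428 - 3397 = 6031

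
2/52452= 1/26226 = 0.00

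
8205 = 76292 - 68087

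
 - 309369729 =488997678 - 798367407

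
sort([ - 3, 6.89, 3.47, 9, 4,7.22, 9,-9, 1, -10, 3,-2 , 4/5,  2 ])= [ - 10,  -  9, - 3, - 2, 4/5,1,2, 3, 3.47, 4, 6.89,7.22,9, 9]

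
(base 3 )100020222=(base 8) 15135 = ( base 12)3AA5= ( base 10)6749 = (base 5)203444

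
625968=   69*9072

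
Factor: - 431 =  - 431^1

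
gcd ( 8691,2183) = 1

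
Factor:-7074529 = -7^1*11^1*79^1*1163^1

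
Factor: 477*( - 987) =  - 3^3*7^1*47^1*53^1 = - 470799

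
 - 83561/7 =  - 83561/7 = - 11937.29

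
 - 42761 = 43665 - 86426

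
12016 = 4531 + 7485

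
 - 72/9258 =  -1 + 1531/1543 = -0.01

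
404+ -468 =-64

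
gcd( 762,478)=2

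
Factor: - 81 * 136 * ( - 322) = 2^4 *3^4 * 7^1 * 17^1*23^1=   3547152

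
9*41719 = 375471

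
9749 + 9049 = 18798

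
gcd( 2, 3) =1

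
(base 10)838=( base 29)sq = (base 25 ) 18d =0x346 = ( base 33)pd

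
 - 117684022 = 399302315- 516986337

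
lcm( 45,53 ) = 2385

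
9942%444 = 174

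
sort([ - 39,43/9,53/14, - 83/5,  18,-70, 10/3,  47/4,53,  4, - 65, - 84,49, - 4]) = [ - 84, - 70, - 65 , - 39,  -  83/5,  -  4, 10/3,53/14, 4,43/9,47/4,18,  49,  53]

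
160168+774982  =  935150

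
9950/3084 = 4975/1542  =  3.23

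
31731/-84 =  - 1511/4 = - 377.75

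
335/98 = 335/98 =3.42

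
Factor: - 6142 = -2^1*37^1 * 83^1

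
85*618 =52530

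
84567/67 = 1262+13/67 =1262.19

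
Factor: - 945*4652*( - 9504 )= 41780914560 = 2^7*3^6*5^1*7^1*11^1*1163^1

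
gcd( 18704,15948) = 4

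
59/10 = 59/10 =5.90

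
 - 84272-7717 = - 91989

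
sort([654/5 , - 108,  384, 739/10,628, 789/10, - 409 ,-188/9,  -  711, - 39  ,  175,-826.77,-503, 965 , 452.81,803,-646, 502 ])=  [ - 826.77, - 711, - 646, - 503, - 409, - 108,-39,-188/9,739/10, 789/10, 654/5, 175,  384,  452.81, 502, 628,803,965]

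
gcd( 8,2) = 2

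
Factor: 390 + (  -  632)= -2^1*11^2=- 242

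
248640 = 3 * 82880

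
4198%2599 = 1599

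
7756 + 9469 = 17225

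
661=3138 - 2477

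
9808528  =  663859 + 9144669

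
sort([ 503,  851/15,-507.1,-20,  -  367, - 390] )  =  [-507.1,-390, - 367,-20, 851/15,  503]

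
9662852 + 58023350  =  67686202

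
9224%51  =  44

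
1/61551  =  1/61551 =0.00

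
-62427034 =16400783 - 78827817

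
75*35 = 2625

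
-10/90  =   - 1/9 = - 0.11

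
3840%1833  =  174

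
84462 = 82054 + 2408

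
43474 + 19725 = 63199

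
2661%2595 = 66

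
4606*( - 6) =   -  27636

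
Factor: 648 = 2^3*3^4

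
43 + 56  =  99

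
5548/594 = 9 + 101/297 = 9.34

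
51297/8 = 6412+1/8 = 6412.12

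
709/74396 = 709/74396=0.01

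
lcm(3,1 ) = 3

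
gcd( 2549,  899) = 1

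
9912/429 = 23 + 15/143 = 23.10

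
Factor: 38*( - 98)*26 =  - 2^3*7^2*13^1*19^1  =  -96824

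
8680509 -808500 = 7872009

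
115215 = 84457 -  - 30758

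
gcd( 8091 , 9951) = 93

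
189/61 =189/61= 3.10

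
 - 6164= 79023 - 85187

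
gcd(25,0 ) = 25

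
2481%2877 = 2481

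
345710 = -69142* (-5)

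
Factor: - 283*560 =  - 158480 = - 2^4 * 5^1*7^1*283^1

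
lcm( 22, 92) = 1012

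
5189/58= 89 + 27/58 = 89.47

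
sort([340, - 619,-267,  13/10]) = [ -619,  -  267,13/10, 340]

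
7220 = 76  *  95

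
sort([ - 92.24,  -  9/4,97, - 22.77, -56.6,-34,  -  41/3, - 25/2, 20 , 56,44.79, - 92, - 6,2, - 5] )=[ - 92.24,- 92, - 56.6, - 34,  -  22.77, - 41/3,  -  25/2, - 6,-5,- 9/4,2,20,  44.79,  56, 97] 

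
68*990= 67320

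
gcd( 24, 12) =12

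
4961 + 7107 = 12068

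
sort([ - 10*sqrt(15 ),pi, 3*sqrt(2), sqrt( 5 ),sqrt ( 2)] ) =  [ - 10*sqrt(15),sqrt(2 ),sqrt(5 ) , pi,3*sqrt(2)]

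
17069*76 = 1297244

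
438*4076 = 1785288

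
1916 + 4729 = 6645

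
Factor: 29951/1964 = 2^(  -  2)*61^1 = 61/4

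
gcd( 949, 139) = 1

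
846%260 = 66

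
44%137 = 44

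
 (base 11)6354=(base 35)6u8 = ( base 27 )beb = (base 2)10000011011000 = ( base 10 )8408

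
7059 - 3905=3154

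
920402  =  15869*58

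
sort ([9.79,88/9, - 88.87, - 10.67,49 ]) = [-88.87 , - 10.67,88/9,9.79,49 ]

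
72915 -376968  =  -304053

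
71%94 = 71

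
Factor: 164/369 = 4/9 = 2^2*3^( - 2)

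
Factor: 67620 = 2^2*3^1*5^1*7^2*23^1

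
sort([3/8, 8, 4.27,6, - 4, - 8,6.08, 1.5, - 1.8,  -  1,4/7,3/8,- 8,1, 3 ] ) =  [ - 8, - 8, - 4, - 1.8, - 1,3/8,3/8,4/7, 1, 1.5,3,4.27,6,6.08,  8] 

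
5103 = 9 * 567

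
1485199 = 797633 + 687566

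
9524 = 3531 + 5993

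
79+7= 86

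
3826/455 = 8  +  186/455 = 8.41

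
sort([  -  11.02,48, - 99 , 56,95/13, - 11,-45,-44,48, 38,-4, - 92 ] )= [ - 99,-92, - 45, -44,-11.02, - 11,-4,95/13 , 38 , 48,48,56]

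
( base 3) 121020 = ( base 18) 166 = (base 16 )1B6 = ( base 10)438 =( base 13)279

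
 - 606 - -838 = 232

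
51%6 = 3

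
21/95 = 21/95 = 0.22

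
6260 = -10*(-626 )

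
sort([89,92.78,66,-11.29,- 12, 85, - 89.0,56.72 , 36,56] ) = [-89.0,-12,-11.29, 36, 56, 56.72,  66, 85,89,92.78 ] 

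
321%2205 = 321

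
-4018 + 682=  - 3336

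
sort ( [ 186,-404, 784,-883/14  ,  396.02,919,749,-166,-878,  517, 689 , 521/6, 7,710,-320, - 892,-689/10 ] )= [ - 892,-878,-404, - 320,-166, - 689/10,-883/14, 7, 521/6,186, 396.02, 517, 689, 710,749, 784, 919]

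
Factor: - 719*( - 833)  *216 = 2^3*3^3 * 7^2*17^1 * 719^1 = 129368232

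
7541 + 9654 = 17195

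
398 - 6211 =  - 5813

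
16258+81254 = 97512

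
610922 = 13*46994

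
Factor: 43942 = 2^1*127^1*173^1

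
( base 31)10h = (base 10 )978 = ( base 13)5A3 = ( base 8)1722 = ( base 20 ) 28I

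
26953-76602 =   -  49649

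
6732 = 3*2244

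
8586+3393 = 11979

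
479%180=119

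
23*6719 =154537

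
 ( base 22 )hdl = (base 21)j79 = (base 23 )g32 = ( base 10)8535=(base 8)20527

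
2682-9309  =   - 6627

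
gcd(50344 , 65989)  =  7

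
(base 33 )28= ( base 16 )4a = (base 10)74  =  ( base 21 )3b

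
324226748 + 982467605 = 1306694353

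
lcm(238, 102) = 714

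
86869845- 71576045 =15293800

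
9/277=9/277 = 0.03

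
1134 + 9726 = 10860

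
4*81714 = 326856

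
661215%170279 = 150378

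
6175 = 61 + 6114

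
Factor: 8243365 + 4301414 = 3^1*13^1*321661^1 =12544779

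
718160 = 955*752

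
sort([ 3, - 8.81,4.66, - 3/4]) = [ - 8.81, - 3/4, 3,4.66] 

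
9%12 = 9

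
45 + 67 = 112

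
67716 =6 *11286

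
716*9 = 6444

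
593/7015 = 593/7015 = 0.08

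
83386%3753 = 820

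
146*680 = 99280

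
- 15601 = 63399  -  79000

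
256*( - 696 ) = -178176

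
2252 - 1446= 806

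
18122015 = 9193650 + 8928365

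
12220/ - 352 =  - 3055/88 = - 34.72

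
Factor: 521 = 521^1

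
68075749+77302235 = 145377984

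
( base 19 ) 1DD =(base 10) 621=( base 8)1155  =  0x26D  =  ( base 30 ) KL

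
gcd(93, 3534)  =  93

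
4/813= 4/813 = 0.00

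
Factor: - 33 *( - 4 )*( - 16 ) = - 2^6* 3^1*11^1 = - 2112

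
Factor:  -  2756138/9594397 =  - 2^1  *  7^1*11^2*1627^1*9594397^ (  -  1) 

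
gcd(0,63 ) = 63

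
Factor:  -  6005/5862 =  - 2^(-1 )*3^(-1)*5^1*977^( - 1)*1201^1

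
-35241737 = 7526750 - 42768487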